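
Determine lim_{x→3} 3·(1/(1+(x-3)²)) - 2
Direct substitution at x = 3 gives 1.

Final answer: 1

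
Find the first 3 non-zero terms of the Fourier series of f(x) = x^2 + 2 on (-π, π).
-4·cos(x) + cos(2·x) + 2 + π^2/3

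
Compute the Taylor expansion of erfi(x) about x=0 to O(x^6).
x^5/(5·√(π)) + 2·x^3/(3·√(π)) + 2·x/√(π)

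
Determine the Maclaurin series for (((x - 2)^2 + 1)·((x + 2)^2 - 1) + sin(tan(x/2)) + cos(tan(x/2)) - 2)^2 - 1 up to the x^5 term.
10451·x^5/640 + 6007·x^4/64 - 3301·x^3/24 - 621·x^2/4 + 238·x + 195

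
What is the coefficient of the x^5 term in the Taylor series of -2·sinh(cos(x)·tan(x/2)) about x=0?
Expand to order 5: -2·sinh(cos(x)·tan(x/2)) = 83·x^5/1920 + 3·x^3/8 - x + O(x^6).
The coefficient of x^5 is 83/1920.

Final answer: 83/1920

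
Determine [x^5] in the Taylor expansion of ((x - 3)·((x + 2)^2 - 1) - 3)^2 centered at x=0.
Expand to order 5: ((x - 3)·((x + 2)^2 - 1) - 3)^2 = 2·x^5 - 17·x^4 - 42·x^3 + 57·x^2 + 216·x + 144 + O(x^6).
The coefficient of x^5 is 2.

Final answer: 2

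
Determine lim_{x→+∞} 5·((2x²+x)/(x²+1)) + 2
Evaluate the dominant behaviour as x → +∞; each term tends to a finite value or vanishes.
Limit = 12.

Final answer: 12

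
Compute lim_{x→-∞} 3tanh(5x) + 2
Evaluate the dominant behaviour as x → -∞; each term tends to a finite value or vanishes.
Limit = -1.

Final answer: -1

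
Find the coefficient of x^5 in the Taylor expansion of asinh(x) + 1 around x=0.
Expand to order 5: asinh(x) + 1 = 3·x^5/40 - x^3/6 + x + 1 + O(x^6).
The coefficient of x^5 is 3/40.

Final answer: 3/40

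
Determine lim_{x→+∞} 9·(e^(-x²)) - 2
Evaluate the dominant behaviour as x → +∞; each term tends to a finite value or vanishes.
Limit = -2.

Final answer: -2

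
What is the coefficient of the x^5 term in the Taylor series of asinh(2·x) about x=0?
Expand to order 5: asinh(2·x) = 12·x^5/5 - 4·x^3/3 + 2·x + O(x^6).
The coefficient of x^5 is 12/5.

Final answer: 12/5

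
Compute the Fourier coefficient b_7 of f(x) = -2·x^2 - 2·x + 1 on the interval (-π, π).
b_7 = (1/π) ∫_{-π}^{π} f(x)·sin(7x) dx.
Evaluate the integral (use parity and integration by parts as needed): b_7 = -4/7.

Final answer: -4/7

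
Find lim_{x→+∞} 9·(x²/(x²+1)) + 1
Evaluate the dominant behaviour as x → +∞; each term tends to a finite value or vanishes.
Limit = 10.

Final answer: 10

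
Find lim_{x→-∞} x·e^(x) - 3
The product is a 0·∞ indeterminate form at x → -∞.
Rewrite the product as x / e^(-x) (an ∞/∞ form) and apply L'Hôpital, or use the standard hierarchy e^(|x|) ≫ |x| as x → -∞.
The indeterminate product → 0, so the limit = -3.

Final answer: -3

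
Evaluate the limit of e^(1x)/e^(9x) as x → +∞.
This is an ∞/∞ indeterminate form as x → +∞.
Rewrite e^(1x)/e^(9x) = e^((1−9)x) = e^(-8x); the exponent coefficient is -8 < 0 so e^(-8x) → 0.
Limit = 0.

Final answer: 0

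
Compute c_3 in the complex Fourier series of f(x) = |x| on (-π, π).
Compute the real Fourier coefficients first: a_3 = -4/(9·π), b_3 = 0.
Then c_3 = (a_3 − i·b_3)/2 = -2/(9·π).

Final answer: -2/(9·π)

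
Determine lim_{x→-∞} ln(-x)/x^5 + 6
The quotient is an ∞/∞ indeterminate form as x → -∞.
Compare growth rates of the dominant terms (exponentials ≫ polynomials ≫ logarithms), or apply L'Hôpital's rule; the quotient → 0.
Adding the constant: 0 + 6 = 6. Limit = 6.

Final answer: 6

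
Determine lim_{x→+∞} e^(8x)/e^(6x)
This is an ∞/∞ indeterminate form as x → +∞.
Rewrite e^(8x)/e^(6x) = e^((8−6)x) = e^(2x); the exponent coefficient is 2 > 0 so e^(2x) → ∞.
Limit = ∞.

Final answer: ∞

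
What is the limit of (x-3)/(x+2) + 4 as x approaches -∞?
Evaluate the dominant behaviour as x → -∞; each term tends to a finite value or vanishes.
Limit = 5.

Final answer: 5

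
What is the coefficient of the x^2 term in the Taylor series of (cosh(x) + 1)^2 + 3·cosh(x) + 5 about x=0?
Expand to order 2: (cosh(x) + 1)^2 + 3·cosh(x) + 5 = 7·x^2/2 + 12 + O(x^3).
The coefficient of x^2 is 7/2.

Final answer: 7/2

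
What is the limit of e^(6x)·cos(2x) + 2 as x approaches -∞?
Evaluate the dominant behaviour as x → -∞; each term tends to a finite value or vanishes.
Limit = 2.

Final answer: 2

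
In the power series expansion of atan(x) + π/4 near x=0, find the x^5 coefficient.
Expand to order 5: atan(x) + π/4 = x^5/5 - x^3/3 + x + π/4 + O(x^6).
The coefficient of x^5 is 1/5.

Final answer: 1/5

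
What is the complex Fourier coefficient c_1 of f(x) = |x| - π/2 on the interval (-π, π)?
Compute the real Fourier coefficients first: a_1 = -4/π, b_1 = 0.
Then c_1 = (a_1 − i·b_1)/2 = -2/π.

Final answer: -2/π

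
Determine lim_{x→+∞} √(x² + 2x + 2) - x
This is an ∞ − ∞ indeterminate form.
Multiply and divide by the conjugate √(x²+2x + 2) + x; the x² terms cancel, leaving (2x + 2)/(√(x²+2x + 2)+x) → 2/2 = 1.
Limit = 1.

Final answer: 1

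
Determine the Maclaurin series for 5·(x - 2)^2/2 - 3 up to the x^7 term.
5·x^2/2 - 10·x + 7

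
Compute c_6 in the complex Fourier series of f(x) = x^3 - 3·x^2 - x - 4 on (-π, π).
Compute the real Fourier coefficients first: a_6 = -1/3, b_6 = 7/18 - π^2/3.
Then c_6 = (a_6 − i·b_6)/2 = -1/6 - 7·i/36 + i·π^2/6.

Final answer: -1/6 - 7·i/36 + i·π^2/6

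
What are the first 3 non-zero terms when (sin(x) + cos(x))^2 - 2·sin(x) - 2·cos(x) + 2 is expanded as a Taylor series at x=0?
-x^3 + x^2 + 1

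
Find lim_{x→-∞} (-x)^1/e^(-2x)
This is an ∞/∞ indeterminate form as x → -∞.
Compare growth rates of the dominant terms (exponentials ≫ polynomials ≫ logarithms), or apply L'Hôpital's rule; the quotient → 0.
Limit = 0.

Final answer: 0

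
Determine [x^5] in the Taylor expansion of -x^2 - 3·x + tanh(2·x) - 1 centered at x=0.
Expand to order 5: -x^2 - 3·x + tanh(2·x) - 1 = 64·x^5/15 - 8·x^3/3 - x^2 - x - 1 + O(x^6).
The coefficient of x^5 is 64/15.

Final answer: 64/15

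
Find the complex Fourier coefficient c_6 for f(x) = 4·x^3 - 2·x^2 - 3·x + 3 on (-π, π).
Compute the real Fourier coefficients first: a_6 = -2/9, b_6 = 11/9 - 4·π^2/3.
Then c_6 = (a_6 − i·b_6)/2 = -1/9 - 11·i/18 + 2·i·π^2/3.

Final answer: -1/9 - 11·i/18 + 2·i·π^2/3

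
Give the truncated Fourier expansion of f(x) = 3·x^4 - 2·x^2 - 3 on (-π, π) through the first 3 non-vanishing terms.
(152 - 24·π^2)·cos(x) + (-11 + 6·π^2)·cos(2·x) - 2·π^2/3 - 3 + 3·π^4/5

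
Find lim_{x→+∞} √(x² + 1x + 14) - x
This is an ∞ − ∞ indeterminate form.
Multiply and divide by the conjugate √(x²+1x + 14) + x; the x² terms cancel, leaving (1x + 14)/(√(x²+1x + 14)+x) → 1/2.
Limit = 1/2.

Final answer: 1/2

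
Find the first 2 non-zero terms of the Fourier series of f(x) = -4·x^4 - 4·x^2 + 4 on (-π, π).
(-176 + 32·π^2)·cos(x) - 4·π^4/5 - 4·π^2/3 + 4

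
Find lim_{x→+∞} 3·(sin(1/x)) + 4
Evaluate the dominant behaviour as x → +∞; each term tends to a finite value or vanishes.
Limit = 4.

Final answer: 4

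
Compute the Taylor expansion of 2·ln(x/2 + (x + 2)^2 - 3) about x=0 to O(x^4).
207·x^3/4 - 73·x^2/4 + 9·x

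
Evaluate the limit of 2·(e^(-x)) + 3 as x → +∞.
Evaluate the dominant behaviour as x → +∞; each term tends to a finite value or vanishes.
Limit = 3.

Final answer: 3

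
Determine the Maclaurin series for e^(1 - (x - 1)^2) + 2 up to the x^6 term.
23·x^6/90 - x^5/15 - 5·x^4/6 - 2·x^3/3 + x^2 + 2·x + 3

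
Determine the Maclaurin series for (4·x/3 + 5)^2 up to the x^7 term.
16·x^2/9 + 40·x/3 + 25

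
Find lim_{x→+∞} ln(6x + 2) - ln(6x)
This is an ∞ − ∞ indeterminate form.
Combine the logarithms: ln(6x+2) − ln(6x) = ln((6x+2)/(6x)) = ln(1 + 2/(6x)) → ln(1) = 0.
Limit = 0.

Final answer: 0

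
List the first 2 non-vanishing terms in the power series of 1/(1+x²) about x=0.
1 - x^2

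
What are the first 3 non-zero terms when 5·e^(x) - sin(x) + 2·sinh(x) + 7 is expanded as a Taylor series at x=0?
5·x^2/2 + 6·x + 12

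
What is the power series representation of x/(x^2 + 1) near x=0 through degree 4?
-x^3 + x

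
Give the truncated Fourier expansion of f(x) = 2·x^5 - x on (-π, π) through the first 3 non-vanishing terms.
(-80·π^2 + 4·π^4 + 478)·sin(x) + (-2·π^4 - 14 + 10·π^2)·sin(2·x) + (-80·π^2/27 + 106/81 + 4·π^4/3)·sin(3·x)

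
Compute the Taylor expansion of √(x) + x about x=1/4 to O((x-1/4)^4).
3/4 + 2·(x - 1/4) - (x - 1/4)^2 + 2·(x - 1/4)^3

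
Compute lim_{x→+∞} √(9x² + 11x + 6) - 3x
As x → +∞: multiply by the conjugate to get (11x+6)/(√(9x²+11x+6)+3x); the denominator ~ 6x, so the limit is 11/6.
Limit = 11/6.

Final answer: 11/6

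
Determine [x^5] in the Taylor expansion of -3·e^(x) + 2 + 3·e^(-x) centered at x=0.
Expand to order 5: -3·e^(x) + 2 + 3·e^(-x) = -x^5/20 - x^3 - 6·x + 2 + O(x^6).
The coefficient of x^5 is -1/20.

Final answer: -1/20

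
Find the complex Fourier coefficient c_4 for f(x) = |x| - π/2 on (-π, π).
Compute the real Fourier coefficients first: a_4 = 0, b_4 = 0.
Then c_4 = (a_4 − i·b_4)/2 = 0.

Final answer: 0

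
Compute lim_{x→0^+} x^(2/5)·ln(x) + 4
The product is a 0·∞ indeterminate form at x → 0⁺.
Rewrite the product as ln(x) / x^(-2/5) and apply L'Hôpital, or use the standard hierarchy x^(-2/5) ≫ |ln x| as x → 0⁺.
The indeterminate product → 0, so the limit = 4.

Final answer: 4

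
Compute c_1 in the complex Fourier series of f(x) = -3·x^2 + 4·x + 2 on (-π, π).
Compute the real Fourier coefficients first: a_1 = 12, b_1 = 8.
Then c_1 = (a_1 − i·b_1)/2 = 6 - 4·i.

Final answer: 6 - 4·i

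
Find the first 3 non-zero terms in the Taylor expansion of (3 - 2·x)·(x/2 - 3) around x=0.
-x^2 + 15·x/2 - 9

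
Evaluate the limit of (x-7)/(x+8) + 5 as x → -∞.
Evaluate the dominant behaviour as x → -∞; each term tends to a finite value or vanishes.
Limit = 6.

Final answer: 6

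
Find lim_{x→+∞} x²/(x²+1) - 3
Evaluate the dominant behaviour as x → +∞; each term tends to a finite value or vanishes.
Limit = -2.

Final answer: -2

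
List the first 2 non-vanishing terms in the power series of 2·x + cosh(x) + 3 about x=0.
2·x + 4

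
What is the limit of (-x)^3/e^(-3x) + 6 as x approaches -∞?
The quotient is an ∞/∞ indeterminate form as x → -∞.
Compare growth rates of the dominant terms (exponentials ≫ polynomials ≫ logarithms), or apply L'Hôpital's rule; the quotient → 0.
Adding the constant: 0 + 6 = 6. Limit = 6.

Final answer: 6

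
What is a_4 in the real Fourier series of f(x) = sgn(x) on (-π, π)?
a_4 = (1/π) ∫_{-π}^{π} f(x)·cos(4x) dx.
Evaluate the integral (use parity and integration by parts as needed): a_4 = 0.

Final answer: 0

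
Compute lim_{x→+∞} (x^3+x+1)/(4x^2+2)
This is an ∞/∞ indeterminate form as x → +∞.
Divide numerator and denominator by x^3 and let the lower-order terms vanish; the numerator's degree 3 exceeds the denominator's degree 2, so the quotient diverges.
Limit = ∞.

Final answer: ∞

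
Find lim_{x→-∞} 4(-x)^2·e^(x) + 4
The product is a 0·∞ indeterminate form at x → -∞.
Rewrite the product as 4(-x)^2 / e^(-x) (an ∞/∞ form) and apply L'Hôpital, or use the standard hierarchy e^(|x|) ≫ |(-x)^2| as x → -∞.
The indeterminate product → 0, so the limit = 4.

Final answer: 4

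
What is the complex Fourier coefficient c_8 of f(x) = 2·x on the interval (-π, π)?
Compute the real Fourier coefficients first: a_8 = 0, b_8 = -1/2.
Then c_8 = (a_8 − i·b_8)/2 = i/4.

Final answer: i/4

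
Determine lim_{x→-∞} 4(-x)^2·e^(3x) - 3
The product is a 0·∞ indeterminate form at x → -∞.
Rewrite the product as 4(-x)^2 / e^(-3x) (an ∞/∞ form) and apply L'Hôpital, or use the standard hierarchy e^(3|x|) ≫ |(-x)^2| as x → -∞.
The indeterminate product → 0, so the limit = -3.

Final answer: -3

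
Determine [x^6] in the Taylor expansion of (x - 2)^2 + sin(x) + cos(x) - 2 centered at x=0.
Expand to order 6: (x - 2)^2 + sin(x) + cos(x) - 2 = -x^6/720 + x^5/120 + x^4/24 - x^3/6 + x^2/2 - 3·x + 3 + O(x^7).
The coefficient of x^6 is -1/720.

Final answer: -1/720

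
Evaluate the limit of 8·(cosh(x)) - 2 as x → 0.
Direct substitution at x = 0 gives 6.

Final answer: 6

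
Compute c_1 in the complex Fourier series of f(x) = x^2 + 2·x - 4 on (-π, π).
Compute the real Fourier coefficients first: a_1 = -4, b_1 = 4.
Then c_1 = (a_1 − i·b_1)/2 = -2 - 2·i.

Final answer: -2 - 2·i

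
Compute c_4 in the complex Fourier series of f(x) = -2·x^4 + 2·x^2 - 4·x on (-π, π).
Compute the real Fourier coefficients first: a_4 = 7/8 - π^2, b_4 = 2.
Then c_4 = (a_4 − i·b_4)/2 = -π^2/2 + 7/16 - i.

Final answer: -π^2/2 + 7/16 - i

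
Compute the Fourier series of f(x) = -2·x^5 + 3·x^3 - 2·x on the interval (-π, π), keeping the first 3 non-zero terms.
(-520 - 4·π^4 + 86·π^2)·sin(x) + (-13·π^2 + 43/2 + 2·π^4)·sin(2·x) + (-4·π^4/3 - 376/81 + 134·π^2/27)·sin(3·x)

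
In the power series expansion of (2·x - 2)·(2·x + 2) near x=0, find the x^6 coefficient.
Expand to order 6: (2·x - 2)·(2·x + 2) = 4·x^2 - 4 + O(x^7).
The coefficient of x^6 is 0.

Final answer: 0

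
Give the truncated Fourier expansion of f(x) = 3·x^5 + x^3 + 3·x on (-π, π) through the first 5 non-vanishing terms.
(-118·π^2 + 6·π^4 + 714)·sin(x) + (-3·π^4 - 24 + 14·π^2)·sin(2·x) + (-34·π^2/9 + 122/27 + 2·π^4)·sin(3·x) + (-3·π^4/2 - 129/64 + 11·π^2/8)·sin(4·x) + (-14·π^2/25 + 834/625 + 6·π^4/5)·sin(5·x)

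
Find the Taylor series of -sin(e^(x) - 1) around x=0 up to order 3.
-x^2/2 - x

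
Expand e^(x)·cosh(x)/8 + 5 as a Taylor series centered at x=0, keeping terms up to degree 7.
x^7/630 + x^6/180 + x^5/60 + x^4/24 + x^3/12 + x^2/8 + x/8 + 41/8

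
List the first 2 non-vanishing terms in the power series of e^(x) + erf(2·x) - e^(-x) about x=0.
x^3·(1/3 - 16/(3·√(π))) + x·(2 + 4/√(π))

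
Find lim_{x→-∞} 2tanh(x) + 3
Evaluate the dominant behaviour as x → -∞; each term tends to a finite value or vanishes.
Limit = 1.

Final answer: 1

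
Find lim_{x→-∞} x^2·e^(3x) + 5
The product is a 0·∞ indeterminate form at x → -∞.
Rewrite the product as x^2 / e^(-3x) (an ∞/∞ form) and apply L'Hôpital, or use the standard hierarchy e^(3|x|) ≫ |x^2| as x → -∞.
The indeterminate product → 0, so the limit = 5.

Final answer: 5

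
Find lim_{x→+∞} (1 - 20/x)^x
As x → +∞: this is the defining limit (1 - 20/x)^x → e^(-20).
Limit = e^(-20).

Final answer: e^(-20)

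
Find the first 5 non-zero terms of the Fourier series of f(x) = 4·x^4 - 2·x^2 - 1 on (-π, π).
(200 - 32·π^2)·cos(x) + (-14 + 8·π^2)·cos(2·x) + (88/27 - 32·π^2/9)·cos(3·x) + (-5/4 + 2·π^2)·cos(4·x) - 2·π^2/3 - 1 + 4·π^4/5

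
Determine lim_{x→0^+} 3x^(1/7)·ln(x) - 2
The product is a 0·∞ indeterminate form at x → 0⁺.
Rewrite the product as 3·ln(x) / x^(-1/7) and apply L'Hôpital, or use the standard hierarchy x^(-1/7) ≫ |ln x| as x → 0⁺.
The indeterminate product → 0, so the limit = -2.

Final answer: -2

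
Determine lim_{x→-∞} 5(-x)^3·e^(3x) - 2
The product is a 0·∞ indeterminate form at x → -∞.
Rewrite the product as 5(-x)^3 / e^(-3x) (an ∞/∞ form) and apply L'Hôpital, or use the standard hierarchy e^(3|x|) ≫ |(-x)^3| as x → -∞.
The indeterminate product → 0, so the limit = -2.

Final answer: -2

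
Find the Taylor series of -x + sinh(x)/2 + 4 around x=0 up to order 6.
x^5/240 + x^3/12 - x/2 + 4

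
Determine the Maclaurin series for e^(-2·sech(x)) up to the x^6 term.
-29·x^6·e^(-2)/360 + x^4·e^(-2)/12 + x^2·e^(-2) + e^(-2)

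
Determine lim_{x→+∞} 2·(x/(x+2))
Evaluate the dominant behaviour as x → +∞; each term tends to a finite value or vanishes.
Limit = 2.

Final answer: 2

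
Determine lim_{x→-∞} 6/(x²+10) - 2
Evaluate the dominant behaviour as x → -∞; each term tends to a finite value or vanishes.
Limit = -2.

Final answer: -2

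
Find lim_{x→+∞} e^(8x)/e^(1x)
This is an ∞/∞ indeterminate form as x → +∞.
Rewrite e^(8x)/e^(1x) = e^((8−1)x) = e^(7x); the exponent coefficient is 7 > 0 so e^(7x) → ∞.
Limit = ∞.

Final answer: ∞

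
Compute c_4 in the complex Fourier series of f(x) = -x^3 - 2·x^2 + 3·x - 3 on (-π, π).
Compute the real Fourier coefficients first: a_4 = -1/2, b_4 = -27/16 + π^2/2.
Then c_4 = (a_4 − i·b_4)/2 = -1/4 - i·π^2/4 + 27·i/32.

Final answer: -1/4 - i·π^2/4 + 27·i/32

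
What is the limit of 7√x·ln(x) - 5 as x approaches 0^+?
The product is a 0·∞ indeterminate form at x → 0⁺.
Rewrite the product as 7·ln(x) / x^(-1/2) and apply L'Hôpital, or use the standard hierarchy x^(-1/2) ≫ |ln x| as x → 0⁺.
The indeterminate product → 0, so the limit = -5.

Final answer: -5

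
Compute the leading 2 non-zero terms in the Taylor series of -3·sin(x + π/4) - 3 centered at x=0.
-3·√(2)·x/2 - 3 - 3·√(2)/2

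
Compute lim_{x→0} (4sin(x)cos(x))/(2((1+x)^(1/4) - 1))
Both numerator and denominator → 0 as x → 0; this is a 0/0 indeterminate form.
Expand each to leading order near x = 0: numerator ~ 4·x, denominator ~ x/2.
The limit of the ratio is 8.

Final answer: 8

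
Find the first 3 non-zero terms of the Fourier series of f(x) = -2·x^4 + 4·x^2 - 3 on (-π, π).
(-112 + 16·π^2)·cos(x) + (10 - 4·π^2)·cos(2·x) - 2·π^4/5 - 3 + 4·π^2/3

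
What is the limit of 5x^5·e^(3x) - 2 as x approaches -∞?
The product is a 0·∞ indeterminate form at x → -∞.
Rewrite the product as 5x^5 / e^(-3x) (an ∞/∞ form) and apply L'Hôpital, or use the standard hierarchy e^(3|x|) ≫ |x^5| as x → -∞.
The indeterminate product → 0, so the limit = -2.

Final answer: -2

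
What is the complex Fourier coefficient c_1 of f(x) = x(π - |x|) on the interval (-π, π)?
Compute the real Fourier coefficients first: a_1 = 0, b_1 = 8/π.
Then c_1 = (a_1 − i·b_1)/2 = -4·i/π.

Final answer: -4·i/π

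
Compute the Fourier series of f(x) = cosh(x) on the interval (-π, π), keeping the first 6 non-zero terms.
-cos(x)·sinh(π)/π + 2·cos(2·x)·sinh(π)/(5·π) - cos(3·x)·sinh(π)/(5·π) + 2·cos(4·x)·sinh(π)/(17·π) - cos(5·x)·sinh(π)/(13·π) + sinh(π)/π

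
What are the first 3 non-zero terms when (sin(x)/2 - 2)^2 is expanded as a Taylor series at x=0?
x^2/4 - 2·x + 4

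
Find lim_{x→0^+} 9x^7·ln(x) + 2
The product is a 0·∞ indeterminate form at x → 0⁺.
Rewrite the product as 9·ln(x) / x^(-7) and apply L'Hôpital, or use the standard hierarchy x^(-7) ≫ |ln x| as x → 0⁺.
The indeterminate product → 0, so the limit = 2.

Final answer: 2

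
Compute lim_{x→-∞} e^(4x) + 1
Evaluate the dominant behaviour as x → -∞; each term tends to a finite value or vanishes.
Limit = 1.

Final answer: 1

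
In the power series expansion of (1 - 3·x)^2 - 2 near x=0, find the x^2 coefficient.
Expand to order 2: (1 - 3·x)^2 - 2 = 9·x^2 - 6·x - 1 + O(x^3).
The coefficient of x^2 is 9.

Final answer: 9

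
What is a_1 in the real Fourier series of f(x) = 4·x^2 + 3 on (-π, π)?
a_1 = (1/π) ∫_{-π}^{π} f(x)·cos(1x) dx.
Evaluate the integral (use parity and integration by parts as needed): a_1 = -16.

Final answer: -16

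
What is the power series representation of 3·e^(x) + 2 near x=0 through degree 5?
x^5/40 + x^4/8 + x^3/2 + 3·x^2/2 + 3·x + 5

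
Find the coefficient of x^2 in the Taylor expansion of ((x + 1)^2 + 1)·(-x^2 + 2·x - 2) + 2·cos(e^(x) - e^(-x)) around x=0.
Expand to order 2: ((x + 1)^2 + 1)·(-x^2 + 2·x - 2) + 2·cos(e^(x) - e^(-x)) = -4·x^2 - 2 + O(x^3).
The coefficient of x^2 is -4.

Final answer: -4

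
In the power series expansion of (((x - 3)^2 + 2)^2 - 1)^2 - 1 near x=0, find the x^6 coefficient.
Expand to order 6: (((x - 3)^2 + 2)^2 - 1)^2 - 1 = 260·x^6 - 1656·x^5 + 6772·x^4 - 18192·x^3 + 31344·x^2 - 31680·x + 14399 + O(x^7).
The coefficient of x^6 is 260.

Final answer: 260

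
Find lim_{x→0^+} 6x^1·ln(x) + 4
The product is a 0·∞ indeterminate form at x → 0⁺.
Rewrite the product as 6·ln(x) / x^(-1) and apply L'Hôpital, or use the standard hierarchy x^(-1) ≫ |ln x| as x → 0⁺.
The indeterminate product → 0, so the limit = 4.

Final answer: 4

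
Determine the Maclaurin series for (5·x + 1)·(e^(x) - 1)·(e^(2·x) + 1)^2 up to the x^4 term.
625·x^4/6 + 200·x^3/3 + 30·x^2 + 4·x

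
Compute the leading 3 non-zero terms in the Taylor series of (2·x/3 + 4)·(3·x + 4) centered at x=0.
2·x^2 + 44·x/3 + 16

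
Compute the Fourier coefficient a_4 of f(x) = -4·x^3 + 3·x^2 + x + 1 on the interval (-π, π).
a_4 = (1/π) ∫_{-π}^{π} f(x)·cos(4x) dx.
Evaluate the integral (use parity and integration by parts as needed): a_4 = 3/4.

Final answer: 3/4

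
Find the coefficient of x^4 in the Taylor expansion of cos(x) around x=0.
Expand to order 4: cos(x) = x^4/24 - x^2/2 + 1 + O(x^5).
The coefficient of x^4 is 1/24.

Final answer: 1/24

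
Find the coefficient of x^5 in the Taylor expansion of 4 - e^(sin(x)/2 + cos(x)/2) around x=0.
Expand to order 5: 4 - e^(sin(x)/2 + cos(x)/2) = -137·x^5·e^(1/2)/3840 + 7·x^4·e^(1/2)/384 + 3·x^3·e^(1/2)/16 + x^2·e^(1/2)/8 - x·e^(1/2)/2 - e^(1/2) + 4 + O(x^6).
The coefficient of x^5 is -137·e^(1/2)/3840.

Final answer: -137·e^(1/2)/3840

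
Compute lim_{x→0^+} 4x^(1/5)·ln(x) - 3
The product is a 0·∞ indeterminate form at x → 0⁺.
Rewrite the product as 4·ln(x) / x^(-1/5) and apply L'Hôpital, or use the standard hierarchy x^(-1/5) ≫ |ln x| as x → 0⁺.
The indeterminate product → 0, so the limit = -3.

Final answer: -3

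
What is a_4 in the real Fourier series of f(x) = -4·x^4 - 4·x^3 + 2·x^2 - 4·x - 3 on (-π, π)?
a_4 = (1/π) ∫_{-π}^{π} f(x)·cos(4x) dx.
Evaluate the integral (use parity and integration by parts as needed): a_4 = 5/4 - 2·π^2.

Final answer: 5/4 - 2·π^2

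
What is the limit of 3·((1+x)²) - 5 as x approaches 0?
Direct substitution at x = 0 gives -2.

Final answer: -2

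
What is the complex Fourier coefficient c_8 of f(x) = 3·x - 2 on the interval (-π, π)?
Compute the real Fourier coefficients first: a_8 = 0, b_8 = -3/4.
Then c_8 = (a_8 − i·b_8)/2 = 3·i/8.

Final answer: 3·i/8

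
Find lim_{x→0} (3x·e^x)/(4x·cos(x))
Both numerator and denominator → 0 as x → 0; this is a 0/0 indeterminate form.
Expand each to leading order near x = 0: numerator ~ 3·x, denominator ~ 4·x.
The limit of the ratio is 3/4.

Final answer: 3/4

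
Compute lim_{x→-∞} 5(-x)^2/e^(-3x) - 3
The quotient is an ∞/∞ indeterminate form as x → -∞.
Compare growth rates of the dominant terms (exponentials ≫ polynomials ≫ logarithms), or apply L'Hôpital's rule; the quotient → 0.
Adding the constant: 0 - 3 = -3. Limit = -3.

Final answer: -3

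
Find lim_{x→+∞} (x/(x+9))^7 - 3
As x → +∞: x/(x+9) = 1/(1 + 9/x) → 1, and the 7th power of a limit-1 base also → 1; with the additive constant, 1 - 3 = -2.
Limit = -2.

Final answer: -2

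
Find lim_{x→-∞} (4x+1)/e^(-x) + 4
The quotient is an ∞/∞ indeterminate form as x → -∞.
Compare growth rates of the dominant terms (exponentials ≫ polynomials ≫ logarithms), or apply L'Hôpital's rule; the quotient → 0.
Adding the constant: 0 + 4 = 4. Limit = 4.

Final answer: 4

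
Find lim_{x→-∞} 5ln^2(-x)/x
This is an ∞/∞ indeterminate form as x → -∞.
Compare growth rates of the dominant terms (exponentials ≫ polynomials ≫ logarithms), or apply L'Hôpital's rule; the quotient → 0.
Limit = 0.

Final answer: 0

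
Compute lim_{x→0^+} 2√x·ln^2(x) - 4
The product is a 0·∞ indeterminate form at x → 0⁺.
Rewrite the product as 2·ln^2(x) / x^(-1/2) and apply L'Hôpital, or use the standard hierarchy x^(-1/2) ≫ |ln x|^2 as x → 0⁺.
The indeterminate product → 0, so the limit = -4.

Final answer: -4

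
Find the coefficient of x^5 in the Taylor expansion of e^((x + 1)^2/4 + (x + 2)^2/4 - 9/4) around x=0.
Expand to order 5: e^((x + 1)^2/4 + (x + 2)^2/4 - 9/4) = 681·x^5·e^(-1)/1280 + 115·x^4·e^(-1)/128 + 21·x^3·e^(-1)/16 + 13·x^2·e^(-1)/8 + 3·x·e^(-1)/2 + e^(-1) + O(x^6).
The coefficient of x^5 is 681·e^(-1)/1280.

Final answer: 681·e^(-1)/1280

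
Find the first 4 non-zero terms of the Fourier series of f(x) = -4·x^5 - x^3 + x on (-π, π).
(-946 - 8·π^4 + 158·π^2)·sin(x) + (-19·π^2 + 55/2 + 4·π^4)·sin(2·x) + (-8·π^4/3 - 230/81 + 142·π^2/27)·sin(3·x) + (-2·π^2 + 1/4 + 2·π^4)·sin(4·x)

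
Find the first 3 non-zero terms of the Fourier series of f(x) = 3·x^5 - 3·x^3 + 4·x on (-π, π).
(-126·π^2 + 6·π^4 + 764)·sin(x) + (-3·π^4 - 31 + 18·π^2)·sin(2·x) + (-58·π^2/9 + 188/27 + 2·π^4)·sin(3·x)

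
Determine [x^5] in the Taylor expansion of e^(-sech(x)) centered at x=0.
Expand to order 5: e^(-sech(x)) = -x^4·e^(-1)/12 + x^2·e^(-1)/2 + e^(-1) + O(x^6).
The coefficient of x^5 is 0.

Final answer: 0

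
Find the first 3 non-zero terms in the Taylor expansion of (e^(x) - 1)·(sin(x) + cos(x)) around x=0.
x^3/6 + 3·x^2/2 + x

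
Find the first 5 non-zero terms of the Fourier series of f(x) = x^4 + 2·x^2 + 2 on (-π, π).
(40 - 8·π^2)·cos(x) + (-1 + 2·π^2)·cos(2·x) + (-8·π^2/9 - 8/27)·cos(3·x) + (5/16 + π^2/2)·cos(4·x) + 2 + 2·π^2/3 + π^4/5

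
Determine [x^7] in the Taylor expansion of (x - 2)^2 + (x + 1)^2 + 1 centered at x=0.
Expand to order 7: (x - 2)^2 + (x + 1)^2 + 1 = 2·x^2 - 2·x + 6 + O(x^8).
The coefficient of x^7 is 0.

Final answer: 0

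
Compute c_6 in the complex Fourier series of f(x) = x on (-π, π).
Compute the real Fourier coefficients first: a_6 = 0, b_6 = -1/3.
Then c_6 = (a_6 − i·b_6)/2 = i/6.

Final answer: i/6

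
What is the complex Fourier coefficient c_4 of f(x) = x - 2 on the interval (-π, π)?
Compute the real Fourier coefficients first: a_4 = 0, b_4 = -1/2.
Then c_4 = (a_4 − i·b_4)/2 = i/4.

Final answer: i/4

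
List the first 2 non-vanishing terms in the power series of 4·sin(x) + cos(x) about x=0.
4·x + 1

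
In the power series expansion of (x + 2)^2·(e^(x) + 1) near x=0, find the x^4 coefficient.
Expand to order 4: (x + 2)^2·(e^(x) + 1) = 4·x^4/3 + 11·x^3/3 + 8·x^2 + 12·x + 8 + O(x^5).
The coefficient of x^4 is 4/3.

Final answer: 4/3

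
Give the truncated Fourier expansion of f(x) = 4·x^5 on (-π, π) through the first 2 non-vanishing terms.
(-160·π^2 + 8·π^4 + 960)·sin(x) + (-4·π^4 - 30 + 20·π^2)·sin(2·x)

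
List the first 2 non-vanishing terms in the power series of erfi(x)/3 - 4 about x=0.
2·x/(3·√(π)) - 4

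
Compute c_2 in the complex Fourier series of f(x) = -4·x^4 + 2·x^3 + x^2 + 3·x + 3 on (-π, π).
Compute the real Fourier coefficients first: a_2 = 13 - 8·π^2, b_2 = -2·π^2.
Then c_2 = (a_2 − i·b_2)/2 = -4·π^2 + 13/2 + i·π^2.

Final answer: -4·π^2 + 13/2 + i·π^2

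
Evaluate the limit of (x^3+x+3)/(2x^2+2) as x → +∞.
This is an ∞/∞ indeterminate form as x → +∞.
Divide numerator and denominator by x^3 and let the lower-order terms vanish; the numerator's degree 3 exceeds the denominator's degree 2, so the quotient diverges.
Limit = ∞.

Final answer: ∞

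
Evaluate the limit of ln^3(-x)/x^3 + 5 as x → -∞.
The quotient is an ∞/∞ indeterminate form as x → -∞.
Compare growth rates of the dominant terms (exponentials ≫ polynomials ≫ logarithms), or apply L'Hôpital's rule; the quotient → 0.
Adding the constant: 0 + 5 = 5. Limit = 5.

Final answer: 5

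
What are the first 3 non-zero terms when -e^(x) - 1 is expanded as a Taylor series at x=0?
-x^2/2 - x - 2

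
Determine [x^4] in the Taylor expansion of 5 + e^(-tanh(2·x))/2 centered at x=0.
Expand to order 4: 5 + e^(-tanh(2·x))/2 = -7·x^4/3 + 2·x^3/3 + x^2 - x + 11/2 + O(x^5).
The coefficient of x^4 is -7/3.

Final answer: -7/3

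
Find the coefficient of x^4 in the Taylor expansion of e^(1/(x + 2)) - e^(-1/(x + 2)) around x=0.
Expand to order 4: e^(1/(x + 2)) - e^(-1/(x + 2)) = x^4·(71·e^(-1/2)/6144 + 361·e^(1/2)/6144) + x^3·(-37·e^(1/2)/384 - 13·e^(-1/2)/384) + x^2·(3·e^(-1/2)/32 + 5·e^(1/2)/32) + x·(-e^(1/2)/4 - e^(-1/2)/4) - e^(-1/2) + e^(1/2) + O(x^5).
The coefficient of x^4 is 71·e^(-1/2)/6144 + 361·e^(1/2)/6144.

Final answer: 71·e^(-1/2)/6144 + 361·e^(1/2)/6144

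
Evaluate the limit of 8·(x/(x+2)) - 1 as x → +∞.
Evaluate the dominant behaviour as x → +∞; each term tends to a finite value or vanishes.
Limit = 7.

Final answer: 7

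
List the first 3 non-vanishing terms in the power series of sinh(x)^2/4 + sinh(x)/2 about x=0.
x^3/12 + x^2/4 + x/2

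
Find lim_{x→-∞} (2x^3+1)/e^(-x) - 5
The quotient is an ∞/∞ indeterminate form as x → -∞.
Compare growth rates of the dominant terms (exponentials ≫ polynomials ≫ logarithms), or apply L'Hôpital's rule; the quotient → 0.
Adding the constant: 0 - 5 = -5. Limit = -5.

Final answer: -5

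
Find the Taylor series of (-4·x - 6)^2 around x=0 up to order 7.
16·x^2 + 48·x + 36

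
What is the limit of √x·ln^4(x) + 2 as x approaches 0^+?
The product is a 0·∞ indeterminate form at x → 0⁺.
Rewrite the product as ln^4(x) / x^(-1/2) and apply L'Hôpital, or use the standard hierarchy x^(-1/2) ≫ |ln x|^4 as x → 0⁺.
The indeterminate product → 0, so the limit = 2.

Final answer: 2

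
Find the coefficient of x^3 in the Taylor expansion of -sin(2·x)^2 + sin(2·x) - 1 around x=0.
Expand to order 3: -sin(2·x)^2 + sin(2·x) - 1 = -4·x^3/3 - 4·x^2 + 2·x - 1 + O(x^4).
The coefficient of x^3 is -4/3.

Final answer: -4/3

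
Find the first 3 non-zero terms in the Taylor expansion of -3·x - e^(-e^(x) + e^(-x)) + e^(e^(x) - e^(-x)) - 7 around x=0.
10·x^3/3 + x - 7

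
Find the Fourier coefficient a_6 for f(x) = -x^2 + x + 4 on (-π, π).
a_6 = (1/π) ∫_{-π}^{π} f(x)·cos(6x) dx.
Evaluate the integral (use parity and integration by parts as needed): a_6 = -1/9.

Final answer: -1/9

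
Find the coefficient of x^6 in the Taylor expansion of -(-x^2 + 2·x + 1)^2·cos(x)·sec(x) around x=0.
Expand to order 6: -(-x^2 + 2·x + 1)^2·cos(x)·sec(x) = -x^4 + 4·x^3 - 2·x^2 - 4·x - 1 + O(x^7).
The coefficient of x^6 is 0.

Final answer: 0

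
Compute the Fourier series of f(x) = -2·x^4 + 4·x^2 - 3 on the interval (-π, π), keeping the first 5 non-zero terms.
(-112 + 16·π^2)·cos(x) + (10 - 4·π^2)·cos(2·x) + (-80/27 + 16·π^2/9)·cos(3·x) + (11/8 - π^2)·cos(4·x) - 2·π^4/5 - 3 + 4·π^2/3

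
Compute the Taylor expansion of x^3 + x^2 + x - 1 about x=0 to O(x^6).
x^3 + x^2 + x - 1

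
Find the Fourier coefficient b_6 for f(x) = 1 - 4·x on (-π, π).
b_6 = (1/π) ∫_{-π}^{π} f(x)·sin(6x) dx.
Evaluate the integral (use parity and integration by parts as needed): b_6 = 4/3.

Final answer: 4/3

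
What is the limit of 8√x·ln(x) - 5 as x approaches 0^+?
The product is a 0·∞ indeterminate form at x → 0⁺.
Rewrite the product as 8·ln(x) / x^(-1/2) and apply L'Hôpital, or use the standard hierarchy x^(-1/2) ≫ |ln x| as x → 0⁺.
The indeterminate product → 0, so the limit = -5.

Final answer: -5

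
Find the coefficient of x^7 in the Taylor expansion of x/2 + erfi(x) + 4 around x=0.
Expand to order 7: x/2 + erfi(x) + 4 = x^7/(21·√(π)) + x^5/(5·√(π)) + 2·x^3/(3·√(π)) + x·(1/2 + 2/√(π)) + 4 + O(x^8).
The coefficient of x^7 is 1/(21·√(π)).

Final answer: 1/(21·√(π))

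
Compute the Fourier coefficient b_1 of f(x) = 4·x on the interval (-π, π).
b_1 = (1/π) ∫_{-π}^{π} f(x)·sin(1x) dx.
Evaluate the integral (use parity and integration by parts as needed): b_1 = 8.

Final answer: 8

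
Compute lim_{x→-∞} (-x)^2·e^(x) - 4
The product is a 0·∞ indeterminate form at x → -∞.
Rewrite the product as (-x)^2 / e^(-x) (an ∞/∞ form) and apply L'Hôpital, or use the standard hierarchy e^(|x|) ≫ |(-x)^2| as x → -∞.
The indeterminate product → 0, so the limit = -4.

Final answer: -4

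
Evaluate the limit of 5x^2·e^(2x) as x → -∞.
This is a 0·∞ indeterminate form at x → -∞.
Rewrite the product as 5x^2 / e^(-2x) (an ∞/∞ form) and apply L'Hôpital, or use the standard hierarchy e^(2|x|) ≫ |x^2| as x → -∞.
The indeterminate product → 0, so the limit = 0.

Final answer: 0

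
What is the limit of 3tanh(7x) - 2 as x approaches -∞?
Evaluate the dominant behaviour as x → -∞; each term tends to a finite value or vanishes.
Limit = -5.

Final answer: -5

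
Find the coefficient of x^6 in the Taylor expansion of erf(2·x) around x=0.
Expand to order 6: erf(2·x) = 32·x^5/(5·√(π)) - 16·x^3/(3·√(π)) + 4·x/√(π) + O(x^7).
The coefficient of x^6 is 0.

Final answer: 0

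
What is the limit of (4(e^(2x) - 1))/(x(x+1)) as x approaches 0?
Both numerator and denominator → 0 as x → 0; this is a 0/0 indeterminate form.
Expand each to leading order near x = 0: numerator ~ 8·x, denominator ~ x.
The limit of the ratio is 8.

Final answer: 8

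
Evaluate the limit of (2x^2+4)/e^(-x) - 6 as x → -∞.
The quotient is an ∞/∞ indeterminate form as x → -∞.
Compare growth rates of the dominant terms (exponentials ≫ polynomials ≫ logarithms), or apply L'Hôpital's rule; the quotient → 0.
Adding the constant: 0 - 6 = -6. Limit = -6.

Final answer: -6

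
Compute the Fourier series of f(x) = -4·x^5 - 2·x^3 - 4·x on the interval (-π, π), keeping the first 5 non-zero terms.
(-944 - 8·π^4 + 156·π^2)·sin(x) + (-18·π^2 + 31 + 4·π^4)·sin(2·x) + (-8·π^4/3 - 464/81 + 124·π^2/27)·sin(3·x) + (-3·π^2/2 + 41/16 + 2·π^4)·sin(4·x) + (-8·π^4/5 - 1072/625 + 12·π^2/25)·sin(5·x)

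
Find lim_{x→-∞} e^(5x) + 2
Evaluate the dominant behaviour as x → -∞; each term tends to a finite value or vanishes.
Limit = 2.

Final answer: 2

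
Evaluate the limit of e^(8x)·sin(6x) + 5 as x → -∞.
Evaluate the dominant behaviour as x → -∞; each term tends to a finite value or vanishes.
Limit = 5.

Final answer: 5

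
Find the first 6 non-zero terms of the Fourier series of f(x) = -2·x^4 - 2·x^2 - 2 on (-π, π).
(-88 + 16·π^2)·cos(x) + (4 - 4·π^2)·cos(2·x) + (-8/27 + 16·π^2/9)·cos(3·x) + (-π^2 - 1/8)·cos(4·x) + (104/625 + 16·π^2/25)·cos(5·x) - 2·π^4/5 - 2·π^2/3 - 2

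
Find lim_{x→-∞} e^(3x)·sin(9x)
Evaluate the dominant behaviour as x → -∞; each term tends to a finite value or vanishes.
Limit = 0.

Final answer: 0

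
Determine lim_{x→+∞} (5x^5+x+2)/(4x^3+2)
This is an ∞/∞ indeterminate form as x → +∞.
Divide numerator and denominator by x^5 and let the lower-order terms vanish; the numerator's degree 5 exceeds the denominator's degree 3, so the quotient diverges.
Limit = ∞.

Final answer: ∞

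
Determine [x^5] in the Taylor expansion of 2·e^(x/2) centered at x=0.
Expand to order 5: 2·e^(x/2) = x^5/1920 + x^4/192 + x^3/24 + x^2/4 + x + 2 + O(x^6).
The coefficient of x^5 is 1/1920.

Final answer: 1/1920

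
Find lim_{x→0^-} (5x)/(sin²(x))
Both numerator and denominator → 0 as x → 0^-; this is a 0/0 indeterminate form.
Expand each to leading order near x = 0: numerator ~ 5·x, denominator ~ x^2.
The limit of the ratio is -∞.

Final answer: -∞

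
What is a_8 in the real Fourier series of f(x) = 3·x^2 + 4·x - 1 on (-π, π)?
a_8 = (1/π) ∫_{-π}^{π} f(x)·cos(8x) dx.
Evaluate the integral (use parity and integration by parts as needed): a_8 = 3/16.

Final answer: 3/16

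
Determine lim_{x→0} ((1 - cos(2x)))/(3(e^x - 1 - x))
Both numerator and denominator → 0 as x → 0; this is a 0/0 indeterminate form.
Expand each to leading order near x = 0: numerator ~ 2·x^2, denominator ~ 3·x^2/2.
The limit of the ratio is 4/3.

Final answer: 4/3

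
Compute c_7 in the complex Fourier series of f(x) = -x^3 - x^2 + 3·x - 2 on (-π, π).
Compute the real Fourier coefficients first: a_7 = 4/49, b_7 = 306/343 - 2·π^2/7.
Then c_7 = (a_7 − i·b_7)/2 = 2/49 - 153·i/343 + i·π^2/7.

Final answer: 2/49 - 153·i/343 + i·π^2/7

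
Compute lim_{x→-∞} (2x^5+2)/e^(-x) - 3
The quotient is an ∞/∞ indeterminate form as x → -∞.
Compare growth rates of the dominant terms (exponentials ≫ polynomials ≫ logarithms), or apply L'Hôpital's rule; the quotient → 0.
Adding the constant: 0 - 3 = -3. Limit = -3.

Final answer: -3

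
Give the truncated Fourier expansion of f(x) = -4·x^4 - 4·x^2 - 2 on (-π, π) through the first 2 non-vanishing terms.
(-176 + 32·π^2)·cos(x) - 4·π^4/5 - 4·π^2/3 - 2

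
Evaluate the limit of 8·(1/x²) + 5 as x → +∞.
Evaluate the dominant behaviour as x → +∞; each term tends to a finite value or vanishes.
Limit = 5.

Final answer: 5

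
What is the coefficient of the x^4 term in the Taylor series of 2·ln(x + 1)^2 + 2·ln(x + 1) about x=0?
Expand to order 4: 2·ln(x + 1)^2 + 2·ln(x + 1) = 4·x^4/3 - 4·x^3/3 + x^2 + 2·x + O(x^5).
The coefficient of x^4 is 4/3.

Final answer: 4/3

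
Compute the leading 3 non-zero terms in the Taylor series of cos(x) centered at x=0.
x^4/24 - x^2/2 + 1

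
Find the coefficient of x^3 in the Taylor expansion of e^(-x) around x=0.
Expand to order 3: e^(-x) = -x^3/6 + x^2/2 - x + 1 + O(x^4).
The coefficient of x^3 is -1/6.

Final answer: -1/6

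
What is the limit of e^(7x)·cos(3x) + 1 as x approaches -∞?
Evaluate the dominant behaviour as x → -∞; each term tends to a finite value or vanishes.
Limit = 1.

Final answer: 1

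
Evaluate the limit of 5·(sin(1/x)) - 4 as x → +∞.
Evaluate the dominant behaviour as x → +∞; each term tends to a finite value or vanishes.
Limit = -4.

Final answer: -4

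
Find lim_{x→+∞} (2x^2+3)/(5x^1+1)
This is an ∞/∞ indeterminate form as x → +∞.
Divide numerator and denominator by x^2 and let the lower-order terms vanish; the numerator's degree 2 exceeds the denominator's degree 1, so the quotient diverges.
Limit = ∞.

Final answer: ∞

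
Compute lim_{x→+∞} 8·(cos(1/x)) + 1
Evaluate the dominant behaviour as x → +∞; each term tends to a finite value or vanishes.
Limit = 9.

Final answer: 9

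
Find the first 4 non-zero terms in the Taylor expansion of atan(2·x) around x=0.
-128·x^7/7 + 32·x^5/5 - 8·x^3/3 + 2·x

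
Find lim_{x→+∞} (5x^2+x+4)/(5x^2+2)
This is an ∞/∞ indeterminate form as x → +∞.
Divide numerator and denominator by x^2 and let the lower-order terms vanish; the leading terms give 5/5 = 1.
Limit = 1.

Final answer: 1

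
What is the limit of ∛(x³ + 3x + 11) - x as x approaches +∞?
This is an ∞ − ∞ indeterminate form.
Multiply by (A² + AB + B²)/(A² + AB + B²) where A = ∛(x³+3x + 11), B = x to use A³ − B³ = (A−B)(A²+AB+B²); the x³ terms cancel, leaving (3x + 11)/(A²+AB+B²) with denominator ~ 3x², so the limit is 0.
Limit = 0.

Final answer: 0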